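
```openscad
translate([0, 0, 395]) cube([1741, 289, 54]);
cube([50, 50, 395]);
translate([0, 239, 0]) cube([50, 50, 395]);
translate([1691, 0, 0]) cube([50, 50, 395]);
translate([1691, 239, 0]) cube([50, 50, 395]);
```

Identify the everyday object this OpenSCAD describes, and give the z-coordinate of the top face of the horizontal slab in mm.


A bench. The seat-top height is 449 mm.

A long slab on four corner posts — a bench. The slab sits at z = 395 with thickness 54, so the top is 395 + 54 = 449 mm.


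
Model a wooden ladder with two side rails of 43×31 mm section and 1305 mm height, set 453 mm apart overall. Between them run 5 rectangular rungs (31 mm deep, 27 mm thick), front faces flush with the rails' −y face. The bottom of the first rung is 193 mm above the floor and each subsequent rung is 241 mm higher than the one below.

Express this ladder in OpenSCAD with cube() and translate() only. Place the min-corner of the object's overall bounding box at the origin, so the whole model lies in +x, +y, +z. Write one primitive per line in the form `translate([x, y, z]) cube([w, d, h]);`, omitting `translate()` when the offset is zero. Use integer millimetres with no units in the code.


cube([43, 31, 1305]);
translate([410, 0, 0]) cube([43, 31, 1305]);
translate([43, 0, 193]) cube([367, 31, 27]);
translate([43, 0, 434]) cube([367, 31, 27]);
translate([43, 0, 675]) cube([367, 31, 27]);
translate([43, 0, 916]) cube([367, 31, 27]);
translate([43, 0, 1157]) cube([367, 31, 27]);


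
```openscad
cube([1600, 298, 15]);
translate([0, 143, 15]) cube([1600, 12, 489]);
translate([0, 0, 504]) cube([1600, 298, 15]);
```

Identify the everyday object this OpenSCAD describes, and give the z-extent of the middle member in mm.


An I-beam. The web height is 489 mm.

Two wide flanges with a thin centred web — an I-beam. Overall 519 mm minus two 15 mm flanges gives a web of 519 − 2·15 = 489 mm.


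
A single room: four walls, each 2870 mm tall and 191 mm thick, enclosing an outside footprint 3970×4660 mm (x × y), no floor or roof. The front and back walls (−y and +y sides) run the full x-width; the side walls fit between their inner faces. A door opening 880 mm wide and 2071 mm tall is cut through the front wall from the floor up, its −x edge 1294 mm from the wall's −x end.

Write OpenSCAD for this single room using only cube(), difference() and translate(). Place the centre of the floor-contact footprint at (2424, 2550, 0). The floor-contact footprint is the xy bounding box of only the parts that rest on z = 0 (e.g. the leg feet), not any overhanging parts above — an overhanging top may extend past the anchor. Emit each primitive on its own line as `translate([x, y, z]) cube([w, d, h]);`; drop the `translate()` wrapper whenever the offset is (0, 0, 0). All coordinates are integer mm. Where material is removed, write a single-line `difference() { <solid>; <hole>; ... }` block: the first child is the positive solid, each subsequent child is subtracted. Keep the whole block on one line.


difference() { translate([439, 220, 0]) cube([3970, 191, 2870]); translate([1733, 220, 0]) cube([880, 191, 2071]); }
translate([439, 4689, 0]) cube([3970, 191, 2870]);
translate([439, 411, 0]) cube([191, 4278, 2870]);
translate([4218, 411, 0]) cube([191, 4278, 2870]);


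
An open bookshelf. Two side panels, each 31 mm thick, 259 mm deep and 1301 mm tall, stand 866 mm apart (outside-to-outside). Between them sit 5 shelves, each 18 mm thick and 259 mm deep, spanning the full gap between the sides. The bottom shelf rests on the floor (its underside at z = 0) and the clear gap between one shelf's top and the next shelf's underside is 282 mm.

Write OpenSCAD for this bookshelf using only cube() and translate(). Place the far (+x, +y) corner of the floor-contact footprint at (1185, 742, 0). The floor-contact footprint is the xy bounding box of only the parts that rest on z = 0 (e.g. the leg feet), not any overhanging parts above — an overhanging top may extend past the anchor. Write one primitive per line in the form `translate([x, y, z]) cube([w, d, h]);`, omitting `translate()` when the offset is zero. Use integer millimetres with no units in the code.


translate([319, 483, 0]) cube([31, 259, 1301]);
translate([1154, 483, 0]) cube([31, 259, 1301]);
translate([350, 483, 0]) cube([804, 259, 18]);
translate([350, 483, 300]) cube([804, 259, 18]);
translate([350, 483, 600]) cube([804, 259, 18]);
translate([350, 483, 900]) cube([804, 259, 18]);
translate([350, 483, 1200]) cube([804, 259, 18]);


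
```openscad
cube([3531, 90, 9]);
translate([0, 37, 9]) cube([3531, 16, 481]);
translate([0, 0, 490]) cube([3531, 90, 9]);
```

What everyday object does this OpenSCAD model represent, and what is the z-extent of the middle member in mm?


An I-beam. The web height is 481 mm.

Two wide flanges with a thin centred web — an I-beam. Overall 499 mm minus two 9 mm flanges gives a web of 499 − 2·9 = 481 mm.


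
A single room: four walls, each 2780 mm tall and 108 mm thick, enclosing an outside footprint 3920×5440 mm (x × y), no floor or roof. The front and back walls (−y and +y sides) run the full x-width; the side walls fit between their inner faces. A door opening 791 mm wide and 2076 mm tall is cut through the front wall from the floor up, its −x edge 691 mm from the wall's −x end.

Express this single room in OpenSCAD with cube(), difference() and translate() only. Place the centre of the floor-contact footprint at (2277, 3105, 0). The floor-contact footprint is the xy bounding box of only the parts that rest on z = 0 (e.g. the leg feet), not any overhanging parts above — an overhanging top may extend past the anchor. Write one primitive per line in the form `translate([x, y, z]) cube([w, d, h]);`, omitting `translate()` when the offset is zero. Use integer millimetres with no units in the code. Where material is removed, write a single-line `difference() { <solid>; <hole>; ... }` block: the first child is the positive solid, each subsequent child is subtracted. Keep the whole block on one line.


difference() { translate([317, 385, 0]) cube([3920, 108, 2780]); translate([1008, 385, 0]) cube([791, 108, 2076]); }
translate([317, 5717, 0]) cube([3920, 108, 2780]);
translate([317, 493, 0]) cube([108, 5224, 2780]);
translate([4129, 493, 0]) cube([108, 5224, 2780]);


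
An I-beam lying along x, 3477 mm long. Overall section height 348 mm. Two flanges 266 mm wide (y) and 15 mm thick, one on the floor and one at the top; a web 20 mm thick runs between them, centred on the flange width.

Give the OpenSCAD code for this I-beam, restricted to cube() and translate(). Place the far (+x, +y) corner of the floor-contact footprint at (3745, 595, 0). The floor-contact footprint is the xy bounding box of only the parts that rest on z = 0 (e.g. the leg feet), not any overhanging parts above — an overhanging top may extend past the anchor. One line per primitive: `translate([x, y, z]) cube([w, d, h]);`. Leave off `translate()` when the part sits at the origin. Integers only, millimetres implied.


translate([268, 329, 0]) cube([3477, 266, 15]);
translate([268, 452, 15]) cube([3477, 20, 318]);
translate([268, 329, 333]) cube([3477, 266, 15]);


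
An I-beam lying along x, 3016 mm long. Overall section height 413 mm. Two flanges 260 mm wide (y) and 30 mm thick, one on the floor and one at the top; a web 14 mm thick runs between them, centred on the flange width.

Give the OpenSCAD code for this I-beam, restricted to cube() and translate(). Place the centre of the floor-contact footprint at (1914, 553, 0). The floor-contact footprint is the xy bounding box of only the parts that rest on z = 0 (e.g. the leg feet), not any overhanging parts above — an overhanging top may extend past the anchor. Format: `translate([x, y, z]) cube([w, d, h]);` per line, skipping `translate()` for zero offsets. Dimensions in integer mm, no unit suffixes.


translate([406, 423, 0]) cube([3016, 260, 30]);
translate([406, 546, 30]) cube([3016, 14, 353]);
translate([406, 423, 383]) cube([3016, 260, 30]);


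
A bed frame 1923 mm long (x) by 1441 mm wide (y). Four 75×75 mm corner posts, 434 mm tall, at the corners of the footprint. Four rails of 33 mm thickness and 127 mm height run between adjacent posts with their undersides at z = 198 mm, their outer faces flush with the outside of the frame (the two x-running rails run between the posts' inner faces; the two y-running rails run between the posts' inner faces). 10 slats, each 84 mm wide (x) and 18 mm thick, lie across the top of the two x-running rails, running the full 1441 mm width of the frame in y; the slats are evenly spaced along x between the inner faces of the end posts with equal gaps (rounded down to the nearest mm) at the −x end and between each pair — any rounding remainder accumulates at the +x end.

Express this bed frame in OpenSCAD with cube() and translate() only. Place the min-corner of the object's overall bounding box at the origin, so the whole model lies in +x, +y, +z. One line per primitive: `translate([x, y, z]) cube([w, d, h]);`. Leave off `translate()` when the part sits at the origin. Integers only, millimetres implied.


// slat z = rail_z + rail_h = 198 + 127 = 325
// slat gap = ⌊(1773 − 10·84) / 11⌋ = 84
cube([75, 75, 434]);
translate([0, 1366, 0]) cube([75, 75, 434]);
translate([1848, 0, 0]) cube([75, 75, 434]);
translate([1848, 1366, 0]) cube([75, 75, 434]);
translate([75, 0, 198]) cube([1773, 33, 127]);
translate([75, 1408, 198]) cube([1773, 33, 127]);
translate([0, 75, 198]) cube([33, 1291, 127]);
translate([1890, 75, 198]) cube([33, 1291, 127]);
translate([159, 0, 325]) cube([84, 1441, 18]);
translate([327, 0, 325]) cube([84, 1441, 18]);
translate([495, 0, 325]) cube([84, 1441, 18]);
translate([663, 0, 325]) cube([84, 1441, 18]);
translate([831, 0, 325]) cube([84, 1441, 18]);
translate([999, 0, 325]) cube([84, 1441, 18]);
translate([1167, 0, 325]) cube([84, 1441, 18]);
translate([1335, 0, 325]) cube([84, 1441, 18]);
translate([1503, 0, 325]) cube([84, 1441, 18]);
translate([1671, 0, 325]) cube([84, 1441, 18]);


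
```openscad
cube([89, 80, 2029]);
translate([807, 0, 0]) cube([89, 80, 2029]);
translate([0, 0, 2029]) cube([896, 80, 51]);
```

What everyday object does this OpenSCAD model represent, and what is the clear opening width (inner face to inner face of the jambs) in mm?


A door frame. The clear opening width is 718 mm.

Two 2029 mm tall posts with a header on top — a door frame. The left jamb is 89 mm wide at x = 0; the right jamb starts at x = 807. The clear opening is 807 − 89 = 718 mm.


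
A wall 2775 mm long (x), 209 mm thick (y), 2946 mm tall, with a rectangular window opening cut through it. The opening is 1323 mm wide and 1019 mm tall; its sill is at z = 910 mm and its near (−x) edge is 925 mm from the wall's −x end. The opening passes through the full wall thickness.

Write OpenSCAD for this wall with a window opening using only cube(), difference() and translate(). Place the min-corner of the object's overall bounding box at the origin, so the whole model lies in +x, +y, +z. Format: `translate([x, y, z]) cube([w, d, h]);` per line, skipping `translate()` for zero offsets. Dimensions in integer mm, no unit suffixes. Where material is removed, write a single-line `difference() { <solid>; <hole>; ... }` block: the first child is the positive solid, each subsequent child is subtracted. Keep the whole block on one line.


difference() { cube([2775, 209, 2946]); translate([925, 0, 910]) cube([1323, 209, 1019]); }


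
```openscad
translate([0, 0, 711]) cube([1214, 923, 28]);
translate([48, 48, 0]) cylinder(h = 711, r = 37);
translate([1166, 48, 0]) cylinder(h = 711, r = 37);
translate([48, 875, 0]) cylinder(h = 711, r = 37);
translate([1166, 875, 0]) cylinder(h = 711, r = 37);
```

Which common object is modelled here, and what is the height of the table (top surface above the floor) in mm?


A table. The table height is 739 mm.

A 1214×923×28 slab sits at z = 711 on four Ø74 mm round legs — a table. The top surface is at 711 + 28 = 739 mm.


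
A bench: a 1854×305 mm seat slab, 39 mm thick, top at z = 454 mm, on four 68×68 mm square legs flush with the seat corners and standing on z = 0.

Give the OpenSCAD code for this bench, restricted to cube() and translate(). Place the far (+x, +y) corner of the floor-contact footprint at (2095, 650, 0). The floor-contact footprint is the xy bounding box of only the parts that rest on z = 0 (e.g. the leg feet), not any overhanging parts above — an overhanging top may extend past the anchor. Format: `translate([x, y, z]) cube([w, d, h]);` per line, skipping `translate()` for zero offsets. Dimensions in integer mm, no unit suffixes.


translate([241, 345, 415]) cube([1854, 305, 39]);
translate([241, 345, 0]) cube([68, 68, 415]);
translate([241, 582, 0]) cube([68, 68, 415]);
translate([2027, 345, 0]) cube([68, 68, 415]);
translate([2027, 582, 0]) cube([68, 68, 415]);


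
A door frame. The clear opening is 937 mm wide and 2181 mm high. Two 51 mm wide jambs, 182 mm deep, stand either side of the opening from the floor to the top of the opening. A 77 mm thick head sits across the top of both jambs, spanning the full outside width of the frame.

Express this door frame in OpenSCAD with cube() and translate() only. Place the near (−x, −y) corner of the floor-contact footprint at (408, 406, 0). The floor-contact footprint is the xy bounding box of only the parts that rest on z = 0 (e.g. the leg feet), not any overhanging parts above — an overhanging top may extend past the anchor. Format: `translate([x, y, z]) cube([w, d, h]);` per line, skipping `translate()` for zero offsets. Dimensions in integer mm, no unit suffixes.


translate([408, 406, 0]) cube([51, 182, 2181]);
translate([1396, 406, 0]) cube([51, 182, 2181]);
translate([408, 406, 2181]) cube([1039, 182, 77]);


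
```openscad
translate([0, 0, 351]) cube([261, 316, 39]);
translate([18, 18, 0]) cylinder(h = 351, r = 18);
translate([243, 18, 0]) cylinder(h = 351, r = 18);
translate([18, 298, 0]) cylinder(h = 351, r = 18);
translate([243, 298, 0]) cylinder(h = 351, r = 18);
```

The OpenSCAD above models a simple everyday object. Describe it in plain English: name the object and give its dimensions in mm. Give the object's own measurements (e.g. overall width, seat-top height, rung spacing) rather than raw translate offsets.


A four-legged stool. The seat is a 261×316×39 mm slab whose top surface is at z = 390 mm; four round legs, each 36 mm in diameter, run from the floor (z = 0) to the underside of the seat, each leg's axis is inset half a diameter from the nearest pair of seat edges (so the leg's bounding box is flush with the corner).


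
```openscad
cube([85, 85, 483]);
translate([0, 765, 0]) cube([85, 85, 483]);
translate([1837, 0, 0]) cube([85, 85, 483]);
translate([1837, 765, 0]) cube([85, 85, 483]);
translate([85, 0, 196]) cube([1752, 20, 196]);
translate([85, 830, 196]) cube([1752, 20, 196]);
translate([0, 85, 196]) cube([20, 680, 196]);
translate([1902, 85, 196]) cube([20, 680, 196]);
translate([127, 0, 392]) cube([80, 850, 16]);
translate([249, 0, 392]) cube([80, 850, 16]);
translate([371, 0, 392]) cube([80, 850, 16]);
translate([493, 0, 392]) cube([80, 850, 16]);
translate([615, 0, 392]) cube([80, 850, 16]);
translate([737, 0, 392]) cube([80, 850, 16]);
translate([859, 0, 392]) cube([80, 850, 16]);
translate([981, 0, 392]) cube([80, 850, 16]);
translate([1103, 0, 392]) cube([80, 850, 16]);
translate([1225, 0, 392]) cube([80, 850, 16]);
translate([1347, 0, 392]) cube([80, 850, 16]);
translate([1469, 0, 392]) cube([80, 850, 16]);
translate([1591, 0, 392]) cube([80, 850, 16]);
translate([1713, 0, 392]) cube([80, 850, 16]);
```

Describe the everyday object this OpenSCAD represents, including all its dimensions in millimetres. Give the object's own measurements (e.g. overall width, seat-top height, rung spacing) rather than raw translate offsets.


A bed frame 1922 mm long (x) by 850 mm wide (y). Four 85×85 mm corner posts, 483 mm tall, at the corners of the footprint. Four rails of 20 mm thickness and 196 mm height run between adjacent posts with their undersides at z = 196 mm, their outer faces flush with the outside of the frame (the two x-running rails run between the posts' inner faces; the two y-running rails run between the posts' inner faces). 14 slats, each 80 mm wide (x) and 16 mm thick, lie across the top of the two x-running rails, running the full 850 mm width of the frame in y; along x they sit between the end posts with a 42 mm gap after the −x posts and between neighbouring slats, leaving 44 mm before the +x posts.


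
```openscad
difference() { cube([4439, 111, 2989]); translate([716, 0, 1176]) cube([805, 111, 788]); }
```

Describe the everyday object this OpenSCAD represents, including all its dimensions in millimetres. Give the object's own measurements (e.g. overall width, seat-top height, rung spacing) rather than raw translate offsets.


A wall 4439 mm long (x), 111 mm thick (y), 2989 mm tall, with a rectangular window opening cut through it. The opening is 805 mm wide and 788 mm tall; its sill is at z = 1176 mm and its near (−x) edge is 716 mm from the wall's −x end. The opening passes through the full wall thickness.


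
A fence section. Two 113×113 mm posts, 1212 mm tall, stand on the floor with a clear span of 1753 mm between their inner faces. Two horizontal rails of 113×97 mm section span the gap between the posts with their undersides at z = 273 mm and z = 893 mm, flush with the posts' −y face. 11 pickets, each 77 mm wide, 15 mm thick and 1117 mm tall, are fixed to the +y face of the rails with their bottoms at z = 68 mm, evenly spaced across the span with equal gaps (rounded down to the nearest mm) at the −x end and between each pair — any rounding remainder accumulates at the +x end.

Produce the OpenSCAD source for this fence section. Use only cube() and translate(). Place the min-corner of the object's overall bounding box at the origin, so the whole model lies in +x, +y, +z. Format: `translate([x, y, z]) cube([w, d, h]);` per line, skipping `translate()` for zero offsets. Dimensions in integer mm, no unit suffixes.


cube([113, 113, 1212]);
translate([1866, 0, 0]) cube([113, 113, 1212]);
translate([113, 0, 273]) cube([1753, 113, 97]);
translate([113, 0, 893]) cube([1753, 113, 97]);
translate([188, 113, 68]) cube([77, 15, 1117]);
translate([340, 113, 68]) cube([77, 15, 1117]);
translate([492, 113, 68]) cube([77, 15, 1117]);
translate([644, 113, 68]) cube([77, 15, 1117]);
translate([796, 113, 68]) cube([77, 15, 1117]);
translate([948, 113, 68]) cube([77, 15, 1117]);
translate([1100, 113, 68]) cube([77, 15, 1117]);
translate([1252, 113, 68]) cube([77, 15, 1117]);
translate([1404, 113, 68]) cube([77, 15, 1117]);
translate([1556, 113, 68]) cube([77, 15, 1117]);
translate([1708, 113, 68]) cube([77, 15, 1117]);


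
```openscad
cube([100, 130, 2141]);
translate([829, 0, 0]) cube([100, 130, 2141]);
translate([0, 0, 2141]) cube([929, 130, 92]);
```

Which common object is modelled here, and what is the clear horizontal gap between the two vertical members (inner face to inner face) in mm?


A door frame. The clear opening width is 729 mm.

Two 2141 mm tall posts with a header on top — a door frame. The left jamb is 100 mm wide at x = 0; the right jamb starts at x = 829. The clear opening is 829 − 100 = 729 mm.


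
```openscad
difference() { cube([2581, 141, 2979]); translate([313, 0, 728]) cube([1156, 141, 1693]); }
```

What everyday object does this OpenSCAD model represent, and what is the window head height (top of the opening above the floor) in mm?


A wall with a window opening. The window head height is 2421 mm.

A wall with a rectangular opening subtracted — a window. Sill at z = 728, opening 1693 mm tall, so the head is at 728 + 1693 = 2421 mm.


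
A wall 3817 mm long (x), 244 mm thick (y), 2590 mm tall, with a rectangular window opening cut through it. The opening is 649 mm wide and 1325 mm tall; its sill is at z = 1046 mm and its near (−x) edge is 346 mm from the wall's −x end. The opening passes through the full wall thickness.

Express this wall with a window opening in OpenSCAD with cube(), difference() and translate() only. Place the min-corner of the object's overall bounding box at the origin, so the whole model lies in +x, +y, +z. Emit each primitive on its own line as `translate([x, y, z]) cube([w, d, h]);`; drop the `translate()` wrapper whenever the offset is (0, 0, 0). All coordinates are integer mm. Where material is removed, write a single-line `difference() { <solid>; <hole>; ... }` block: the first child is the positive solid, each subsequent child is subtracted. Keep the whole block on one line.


difference() { cube([3817, 244, 2590]); translate([346, 0, 1046]) cube([649, 244, 1325]); }


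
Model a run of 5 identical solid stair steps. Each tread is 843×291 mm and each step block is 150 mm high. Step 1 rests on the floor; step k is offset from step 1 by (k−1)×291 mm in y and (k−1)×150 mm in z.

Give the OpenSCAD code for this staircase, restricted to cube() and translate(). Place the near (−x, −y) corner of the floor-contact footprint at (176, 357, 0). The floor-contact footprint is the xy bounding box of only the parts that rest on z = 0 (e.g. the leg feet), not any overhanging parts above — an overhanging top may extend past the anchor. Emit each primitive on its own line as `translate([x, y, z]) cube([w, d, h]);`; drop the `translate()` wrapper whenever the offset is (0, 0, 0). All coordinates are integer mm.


translate([176, 357, 0]) cube([843, 291, 150]);
translate([176, 648, 150]) cube([843, 291, 150]);
translate([176, 939, 300]) cube([843, 291, 150]);
translate([176, 1230, 450]) cube([843, 291, 150]);
translate([176, 1521, 600]) cube([843, 291, 150]);


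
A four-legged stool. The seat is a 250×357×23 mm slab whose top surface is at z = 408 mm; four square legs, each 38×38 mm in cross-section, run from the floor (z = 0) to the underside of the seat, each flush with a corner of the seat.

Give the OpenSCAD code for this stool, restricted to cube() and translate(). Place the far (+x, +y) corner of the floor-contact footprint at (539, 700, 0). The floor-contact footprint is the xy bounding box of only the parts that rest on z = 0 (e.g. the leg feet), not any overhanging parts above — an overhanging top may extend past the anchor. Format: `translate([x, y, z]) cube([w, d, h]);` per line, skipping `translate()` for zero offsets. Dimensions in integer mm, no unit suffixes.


translate([289, 343, 385]) cube([250, 357, 23]);
translate([289, 343, 0]) cube([38, 38, 385]);
translate([501, 343, 0]) cube([38, 38, 385]);
translate([289, 662, 0]) cube([38, 38, 385]);
translate([501, 662, 0]) cube([38, 38, 385]);


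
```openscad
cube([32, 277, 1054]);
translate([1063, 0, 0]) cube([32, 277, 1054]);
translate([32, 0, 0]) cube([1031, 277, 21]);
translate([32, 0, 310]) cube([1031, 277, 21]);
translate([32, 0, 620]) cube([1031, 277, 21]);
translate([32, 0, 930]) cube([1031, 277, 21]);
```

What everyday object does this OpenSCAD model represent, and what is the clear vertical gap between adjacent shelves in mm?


A bookshelf. The clear shelf gap is 289 mm.

Two tall side panels with 4 horizontal boards between them — a bookshelf. The first two shelf undersides are at z = 0 and z = 310; with shelf thickness 21, the clear gap is 310 − 0 − 21 = 289 mm.


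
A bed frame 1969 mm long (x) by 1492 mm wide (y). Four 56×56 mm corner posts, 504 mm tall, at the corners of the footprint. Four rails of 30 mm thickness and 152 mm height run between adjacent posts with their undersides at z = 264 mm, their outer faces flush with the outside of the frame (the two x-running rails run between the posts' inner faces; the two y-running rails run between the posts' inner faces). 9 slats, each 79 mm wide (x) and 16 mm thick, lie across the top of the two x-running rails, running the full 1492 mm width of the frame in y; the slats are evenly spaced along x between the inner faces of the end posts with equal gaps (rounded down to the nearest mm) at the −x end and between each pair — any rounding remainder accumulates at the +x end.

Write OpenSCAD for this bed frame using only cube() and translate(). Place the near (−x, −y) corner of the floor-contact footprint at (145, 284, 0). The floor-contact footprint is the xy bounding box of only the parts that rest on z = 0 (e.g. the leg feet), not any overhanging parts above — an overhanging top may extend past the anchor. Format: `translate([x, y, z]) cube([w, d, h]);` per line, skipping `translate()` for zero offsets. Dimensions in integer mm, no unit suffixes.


translate([145, 284, 0]) cube([56, 56, 504]);
translate([145, 1720, 0]) cube([56, 56, 504]);
translate([2058, 284, 0]) cube([56, 56, 504]);
translate([2058, 1720, 0]) cube([56, 56, 504]);
translate([201, 284, 264]) cube([1857, 30, 152]);
translate([201, 1746, 264]) cube([1857, 30, 152]);
translate([145, 340, 264]) cube([30, 1380, 152]);
translate([2084, 340, 264]) cube([30, 1380, 152]);
translate([315, 284, 416]) cube([79, 1492, 16]);
translate([508, 284, 416]) cube([79, 1492, 16]);
translate([701, 284, 416]) cube([79, 1492, 16]);
translate([894, 284, 416]) cube([79, 1492, 16]);
translate([1087, 284, 416]) cube([79, 1492, 16]);
translate([1280, 284, 416]) cube([79, 1492, 16]);
translate([1473, 284, 416]) cube([79, 1492, 16]);
translate([1666, 284, 416]) cube([79, 1492, 16]);
translate([1859, 284, 416]) cube([79, 1492, 16]);


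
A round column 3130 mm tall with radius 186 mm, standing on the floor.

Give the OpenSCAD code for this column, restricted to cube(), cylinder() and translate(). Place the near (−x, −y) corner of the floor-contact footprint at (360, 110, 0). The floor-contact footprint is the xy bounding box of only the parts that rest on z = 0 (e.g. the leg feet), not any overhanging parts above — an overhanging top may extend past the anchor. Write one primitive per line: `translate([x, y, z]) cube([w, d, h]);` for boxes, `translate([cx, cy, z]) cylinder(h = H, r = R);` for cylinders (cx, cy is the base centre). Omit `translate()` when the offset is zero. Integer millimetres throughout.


translate([546, 296, 0]) cylinder(h = 3130, r = 186);


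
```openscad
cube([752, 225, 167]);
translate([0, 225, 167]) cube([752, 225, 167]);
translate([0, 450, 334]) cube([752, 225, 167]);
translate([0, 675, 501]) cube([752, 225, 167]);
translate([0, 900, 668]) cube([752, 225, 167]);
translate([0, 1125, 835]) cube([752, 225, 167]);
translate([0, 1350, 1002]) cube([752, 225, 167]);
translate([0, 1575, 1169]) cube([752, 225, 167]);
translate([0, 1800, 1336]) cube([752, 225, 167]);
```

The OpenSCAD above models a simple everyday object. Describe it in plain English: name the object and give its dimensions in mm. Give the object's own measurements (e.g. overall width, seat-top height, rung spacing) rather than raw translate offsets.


A straight staircase of 9 solid steps. Each step is 752 mm wide (x), 225 mm deep (y, the going) and 167 mm tall (the rise). The first step rests on the floor; each subsequent step sits one going further in +y and one rise higher in +z, directly behind and above the previous step with no overlap.


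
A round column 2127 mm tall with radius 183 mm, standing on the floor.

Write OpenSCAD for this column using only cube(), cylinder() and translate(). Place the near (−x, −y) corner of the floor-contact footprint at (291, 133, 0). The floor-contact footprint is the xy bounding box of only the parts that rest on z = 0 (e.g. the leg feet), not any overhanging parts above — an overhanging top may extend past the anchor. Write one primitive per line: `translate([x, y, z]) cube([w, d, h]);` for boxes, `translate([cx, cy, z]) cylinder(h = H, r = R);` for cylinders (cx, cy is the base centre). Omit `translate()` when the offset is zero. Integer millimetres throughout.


translate([474, 316, 0]) cylinder(h = 2127, r = 183);


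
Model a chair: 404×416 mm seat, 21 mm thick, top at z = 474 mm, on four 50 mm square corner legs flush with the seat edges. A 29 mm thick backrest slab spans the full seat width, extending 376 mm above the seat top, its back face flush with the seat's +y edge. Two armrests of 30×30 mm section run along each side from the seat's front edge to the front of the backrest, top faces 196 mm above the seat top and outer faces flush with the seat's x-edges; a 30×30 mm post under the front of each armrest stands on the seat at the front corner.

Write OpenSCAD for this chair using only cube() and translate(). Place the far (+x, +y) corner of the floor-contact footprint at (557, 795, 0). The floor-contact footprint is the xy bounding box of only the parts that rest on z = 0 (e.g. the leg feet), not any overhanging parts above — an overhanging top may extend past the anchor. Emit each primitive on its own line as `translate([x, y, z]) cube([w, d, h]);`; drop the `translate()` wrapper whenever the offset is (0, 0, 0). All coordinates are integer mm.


translate([153, 379, 453]) cube([404, 416, 21]);
translate([153, 379, 0]) cube([50, 50, 453]);
translate([507, 379, 0]) cube([50, 50, 453]);
translate([153, 745, 0]) cube([50, 50, 453]);
translate([507, 745, 0]) cube([50, 50, 453]);
translate([153, 766, 474]) cube([404, 29, 376]);
translate([153, 379, 640]) cube([30, 387, 30]);
translate([527, 379, 640]) cube([30, 387, 30]);
translate([153, 379, 474]) cube([30, 30, 166]);
translate([527, 379, 474]) cube([30, 30, 166]);


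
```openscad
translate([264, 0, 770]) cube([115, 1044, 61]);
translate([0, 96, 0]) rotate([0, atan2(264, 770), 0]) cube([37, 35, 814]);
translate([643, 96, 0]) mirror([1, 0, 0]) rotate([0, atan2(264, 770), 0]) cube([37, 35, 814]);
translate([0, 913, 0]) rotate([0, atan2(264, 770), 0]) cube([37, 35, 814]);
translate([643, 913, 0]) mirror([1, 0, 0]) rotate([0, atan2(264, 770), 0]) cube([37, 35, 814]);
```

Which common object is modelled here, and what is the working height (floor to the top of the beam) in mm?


A sawhorse. The overall height is 831 mm.

A beam across two mirrored pairs of raked legs — a sawhorse. The beam's underside is at z = 770 (matching the legs' vertical rise in atan2(264, 770)) and the beam is 61 mm tall, so its top is at 770 + 61 = 831 mm. The raked legs top out at the beam's underside, so that is the highest point.


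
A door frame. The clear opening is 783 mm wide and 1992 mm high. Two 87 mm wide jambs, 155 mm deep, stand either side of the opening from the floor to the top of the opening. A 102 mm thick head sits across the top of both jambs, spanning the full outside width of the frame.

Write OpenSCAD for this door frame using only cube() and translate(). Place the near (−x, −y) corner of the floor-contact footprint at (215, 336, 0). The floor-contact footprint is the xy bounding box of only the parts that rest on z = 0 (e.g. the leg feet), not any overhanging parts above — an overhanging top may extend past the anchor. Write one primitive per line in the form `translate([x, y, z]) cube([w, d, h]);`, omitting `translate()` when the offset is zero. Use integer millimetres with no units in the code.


translate([215, 336, 0]) cube([87, 155, 1992]);
translate([1085, 336, 0]) cube([87, 155, 1992]);
translate([215, 336, 1992]) cube([957, 155, 102]);


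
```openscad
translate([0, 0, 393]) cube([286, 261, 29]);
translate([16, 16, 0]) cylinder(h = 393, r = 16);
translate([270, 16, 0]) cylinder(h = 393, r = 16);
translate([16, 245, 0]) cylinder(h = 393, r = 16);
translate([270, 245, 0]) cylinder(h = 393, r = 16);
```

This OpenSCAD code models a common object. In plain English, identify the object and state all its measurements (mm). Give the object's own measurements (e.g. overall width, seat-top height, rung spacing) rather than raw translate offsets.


A simple wooden stool: a rectangular seat 286 mm (x) by 261 mm (y), 29 mm thick, top face at z = 422 mm, on four round legs, each 32 mm in diameter. The legs rest on z = 0, each leg's axis is inset half a diameter from the nearest pair of seat edges (so the leg's bounding box is flush with the corner).


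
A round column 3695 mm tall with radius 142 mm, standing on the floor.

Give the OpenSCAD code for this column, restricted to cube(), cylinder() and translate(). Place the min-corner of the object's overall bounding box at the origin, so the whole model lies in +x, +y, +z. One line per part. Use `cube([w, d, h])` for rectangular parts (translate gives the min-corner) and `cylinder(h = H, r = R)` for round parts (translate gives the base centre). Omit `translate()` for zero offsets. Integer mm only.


translate([142, 142, 0]) cylinder(h = 3695, r = 142);


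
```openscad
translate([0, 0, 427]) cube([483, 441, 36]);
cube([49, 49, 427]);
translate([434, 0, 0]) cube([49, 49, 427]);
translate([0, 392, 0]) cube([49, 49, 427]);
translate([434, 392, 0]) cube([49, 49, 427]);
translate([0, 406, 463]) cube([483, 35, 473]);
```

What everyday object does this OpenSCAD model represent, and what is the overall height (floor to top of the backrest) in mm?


A chair. The overall height is 936 mm.

A slab on four corner posts with a tall panel at the back — a chair. The seat slab sits at z = 427 with thickness 36, and the 473 mm backrest starts at the seat top, so the overall height is 427 + 36 + 473 = 936 mm.


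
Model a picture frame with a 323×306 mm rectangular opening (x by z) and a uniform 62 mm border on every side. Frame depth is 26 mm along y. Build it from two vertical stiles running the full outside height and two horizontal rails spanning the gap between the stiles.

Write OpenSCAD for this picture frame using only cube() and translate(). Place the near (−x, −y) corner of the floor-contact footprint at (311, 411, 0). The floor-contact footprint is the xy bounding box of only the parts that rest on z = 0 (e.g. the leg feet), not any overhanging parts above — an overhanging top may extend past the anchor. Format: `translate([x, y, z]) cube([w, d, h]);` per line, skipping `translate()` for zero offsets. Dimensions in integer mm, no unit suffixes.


translate([311, 411, 0]) cube([62, 26, 430]);
translate([696, 411, 0]) cube([62, 26, 430]);
translate([373, 411, 0]) cube([323, 26, 62]);
translate([373, 411, 368]) cube([323, 26, 62]);


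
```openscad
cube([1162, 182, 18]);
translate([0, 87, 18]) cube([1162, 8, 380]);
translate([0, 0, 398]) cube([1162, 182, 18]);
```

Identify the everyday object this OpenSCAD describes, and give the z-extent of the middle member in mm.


An I-beam. The web height is 380 mm.

Two wide flanges with a thin centred web — an I-beam. Overall 416 mm minus two 18 mm flanges gives a web of 416 − 2·18 = 380 mm.


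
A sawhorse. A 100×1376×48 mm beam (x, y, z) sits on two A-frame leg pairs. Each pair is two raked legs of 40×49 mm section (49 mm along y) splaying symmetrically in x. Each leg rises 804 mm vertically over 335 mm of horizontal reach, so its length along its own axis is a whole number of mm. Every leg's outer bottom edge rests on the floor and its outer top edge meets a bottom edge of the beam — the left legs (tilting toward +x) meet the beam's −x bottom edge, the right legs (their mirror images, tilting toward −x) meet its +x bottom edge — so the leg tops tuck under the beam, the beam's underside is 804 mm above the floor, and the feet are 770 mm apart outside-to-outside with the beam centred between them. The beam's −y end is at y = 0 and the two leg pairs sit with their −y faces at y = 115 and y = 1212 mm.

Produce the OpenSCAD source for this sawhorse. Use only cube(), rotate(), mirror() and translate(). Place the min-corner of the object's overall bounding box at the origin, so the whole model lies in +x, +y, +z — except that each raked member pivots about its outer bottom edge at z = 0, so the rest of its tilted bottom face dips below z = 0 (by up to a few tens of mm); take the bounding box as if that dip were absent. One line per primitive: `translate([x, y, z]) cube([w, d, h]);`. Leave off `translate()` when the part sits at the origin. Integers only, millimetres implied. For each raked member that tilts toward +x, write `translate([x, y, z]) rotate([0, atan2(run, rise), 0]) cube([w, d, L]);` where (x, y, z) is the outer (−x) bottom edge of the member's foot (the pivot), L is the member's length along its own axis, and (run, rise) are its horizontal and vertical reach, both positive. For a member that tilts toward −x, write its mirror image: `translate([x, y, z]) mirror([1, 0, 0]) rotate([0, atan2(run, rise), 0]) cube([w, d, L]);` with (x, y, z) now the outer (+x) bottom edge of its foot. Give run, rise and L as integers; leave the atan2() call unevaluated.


translate([335, 0, 804]) cube([100, 1376, 48]);
translate([0, 115, 0]) rotate([0, atan2(335, 804), 0]) cube([40, 49, 871]);
translate([770, 115, 0]) mirror([1, 0, 0]) rotate([0, atan2(335, 804), 0]) cube([40, 49, 871]);
translate([0, 1212, 0]) rotate([0, atan2(335, 804), 0]) cube([40, 49, 871]);
translate([770, 1212, 0]) mirror([1, 0, 0]) rotate([0, atan2(335, 804), 0]) cube([40, 49, 871]);


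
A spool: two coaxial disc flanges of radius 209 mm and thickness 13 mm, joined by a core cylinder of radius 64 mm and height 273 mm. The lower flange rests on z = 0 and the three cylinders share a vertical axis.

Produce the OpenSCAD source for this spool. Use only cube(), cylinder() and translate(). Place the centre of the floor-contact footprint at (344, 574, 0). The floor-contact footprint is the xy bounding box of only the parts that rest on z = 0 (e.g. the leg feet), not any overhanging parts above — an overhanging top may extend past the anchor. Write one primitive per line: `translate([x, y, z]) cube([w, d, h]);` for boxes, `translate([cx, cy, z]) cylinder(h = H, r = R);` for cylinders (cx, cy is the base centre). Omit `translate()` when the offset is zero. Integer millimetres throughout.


translate([344, 574, 0]) cylinder(h = 13, r = 209);
translate([344, 574, 13]) cylinder(h = 273, r = 64);
translate([344, 574, 286]) cylinder(h = 13, r = 209);


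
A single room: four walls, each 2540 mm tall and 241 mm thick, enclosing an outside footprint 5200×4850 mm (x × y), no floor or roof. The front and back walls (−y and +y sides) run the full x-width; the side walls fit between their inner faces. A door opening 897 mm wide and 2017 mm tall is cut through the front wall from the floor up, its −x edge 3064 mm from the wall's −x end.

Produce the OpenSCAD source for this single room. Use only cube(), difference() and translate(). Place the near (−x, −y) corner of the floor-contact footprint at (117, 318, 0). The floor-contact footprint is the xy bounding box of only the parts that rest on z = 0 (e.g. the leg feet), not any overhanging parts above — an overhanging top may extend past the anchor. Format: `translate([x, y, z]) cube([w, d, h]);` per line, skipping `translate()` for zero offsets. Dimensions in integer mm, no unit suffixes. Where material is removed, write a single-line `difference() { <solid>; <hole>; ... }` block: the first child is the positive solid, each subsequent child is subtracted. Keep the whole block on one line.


difference() { translate([117, 318, 0]) cube([5200, 241, 2540]); translate([3181, 318, 0]) cube([897, 241, 2017]); }
translate([117, 4927, 0]) cube([5200, 241, 2540]);
translate([117, 559, 0]) cube([241, 4368, 2540]);
translate([5076, 559, 0]) cube([241, 4368, 2540]);


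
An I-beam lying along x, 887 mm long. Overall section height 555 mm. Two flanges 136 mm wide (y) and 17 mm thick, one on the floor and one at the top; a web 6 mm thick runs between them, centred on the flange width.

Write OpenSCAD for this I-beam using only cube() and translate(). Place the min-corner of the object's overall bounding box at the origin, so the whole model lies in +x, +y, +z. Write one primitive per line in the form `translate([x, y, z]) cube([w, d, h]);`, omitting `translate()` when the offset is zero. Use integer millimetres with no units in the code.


cube([887, 136, 17]);
translate([0, 65, 17]) cube([887, 6, 521]);
translate([0, 0, 538]) cube([887, 136, 17]);


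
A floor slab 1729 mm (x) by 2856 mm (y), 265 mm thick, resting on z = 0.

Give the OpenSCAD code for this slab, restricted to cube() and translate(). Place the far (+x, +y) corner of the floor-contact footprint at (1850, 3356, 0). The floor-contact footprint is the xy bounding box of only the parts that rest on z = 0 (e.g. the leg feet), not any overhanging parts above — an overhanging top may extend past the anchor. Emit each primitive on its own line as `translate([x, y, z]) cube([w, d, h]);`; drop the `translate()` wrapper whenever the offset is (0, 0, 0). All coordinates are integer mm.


translate([121, 500, 0]) cube([1729, 2856, 265]);
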